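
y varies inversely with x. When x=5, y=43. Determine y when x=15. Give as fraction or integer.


Inverse proportion: y = k/x
Find k: k = 5 * 43 = 215
Compute y at x=15: y = 215/15
y = 43/3

43/3


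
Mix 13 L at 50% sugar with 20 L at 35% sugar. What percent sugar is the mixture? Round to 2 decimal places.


Solute in mixture 1 = 50% of 13 L = 13*50/100 = 13/2 L
Solute in mixture 2 = 35% of 20 L = 20*35/100 = 7 L
Total solute = 13/2 + 7 = 27/2 L
Total volume = 13 + 20 = 33 L
Final concentration = 27/2/33 * 100 = 40.91%

40.91


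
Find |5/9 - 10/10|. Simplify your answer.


Simplify: 5/9 = 5/9 and 10/10 = 1
Find common denominator: LCD = 9
Convert: 5/9 and 9/9
Difference = |5 - 9|/9 = 4/9
Simplified = 4/9

4/9


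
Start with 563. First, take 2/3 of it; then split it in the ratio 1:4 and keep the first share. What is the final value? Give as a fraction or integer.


Start with 563.
Step 1: Take 2/3: 563 * 2/3 = 1126/3
Step 2: Split 1:4, first share = 1126/3 * 1/5 = 1126/15
Final result = 1126/15

1126/15


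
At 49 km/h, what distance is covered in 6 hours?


Using distance = speed * time
Speed = 49 km/h
Time = 6 hours
Distance = 49 * 6
= 294 km

294


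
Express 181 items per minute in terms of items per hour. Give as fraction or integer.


Converting from per minute to per hour
Rate = 181 items per minute
Multiply by 60: 181 * 60
= 10860 items per hour

10860


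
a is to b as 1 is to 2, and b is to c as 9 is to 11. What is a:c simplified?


Given a:b = 1:2 and b:c = 9:11
Make b consistent. Multiply first ratio by 9: a:b = 9:18
Multiply second ratio by 2: b:c = 18:22
Now b = 18 in both, so a:b:c = 9:18:22
Therefore a:c = 9:22
Simplify by GCD: a:c = 9:22

9:22


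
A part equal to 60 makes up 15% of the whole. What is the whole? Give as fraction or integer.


Given: 60 is 15% of the whole
Set up: 60 = 15/100 * whole
whole = 60 * 100 / 15
whole = 6000 / 15
whole = 400

400


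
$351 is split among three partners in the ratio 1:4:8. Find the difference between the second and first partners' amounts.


Total parts = 1 + 4 + 8 = 13
Value per part = 351 / 13 = 27
Shares: 1*27=27, 4*27=108, 8*27=216
Second share = 108, first share = 27
Difference = |108 - 27| = 81

81


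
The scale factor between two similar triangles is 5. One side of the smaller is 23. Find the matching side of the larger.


Similar triangles have proportional sides
Scale factor = 5
Smaller side = 23
Corresponding larger side = 23 * 5
= 115

115


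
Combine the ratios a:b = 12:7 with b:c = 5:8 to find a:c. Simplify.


Given a:b = 12:7 and b:c = 5:8
Make b consistent. Multiply first ratio by 5: a:b = 60:35
Multiply second ratio by 7: b:c = 35:56
Now b = 35 in both, so a:b:c = 60:35:56
Therefore a:c = 60:56
Simplify by GCD: a:c = 15:14

15:14


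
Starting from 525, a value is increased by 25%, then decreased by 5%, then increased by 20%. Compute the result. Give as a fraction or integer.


Start: 525
Step 1: increase by 25% => multiply by 125/100
  525 * 125/100 = 2625/4
Step 2: decrease by 5% => multiply by 95/100
  2625/4 * 95/100 = 9975/16
Step 3: increase by 20% => multiply by 120/100
  9975/16 * 120/100 = 5985/8
Final value = 5985/8

5985/8


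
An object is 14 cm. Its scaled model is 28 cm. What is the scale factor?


Original length = 14 cm
Scaled length = 28 cm
Scale factor = 28 / 14
= 2

2


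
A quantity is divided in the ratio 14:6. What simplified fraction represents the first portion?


Total parts = 14 + 6 = 20
First part fraction = 14/20
Simplify: 14/20 = 7/10

7/10


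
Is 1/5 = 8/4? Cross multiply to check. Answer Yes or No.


Cross multiply to check 1/5 = 8/4
Left cross product: 1 * 4 = 4
Right cross product: 5 * 8 = 40
4 != 40
Not equal, so proportions differ => No

No


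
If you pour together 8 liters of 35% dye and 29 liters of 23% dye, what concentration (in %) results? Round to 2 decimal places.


Solute in mixture 1 = 35% of 8 L = 8*35/100 = 14/5 L
Solute in mixture 2 = 23% of 29 L = 29*23/100 = 667/100 L
Total solute = 14/5 + 667/100 = 947/100 L
Total volume = 8 + 29 = 37 L
Final concentration = 947/100/37 * 100 = 25.59%

25.59


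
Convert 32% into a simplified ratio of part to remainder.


Part = 32%, Remainder = 68%
Ratio = 32:68
GCD(32, 68) = 4
Simplify: 8:17 = 8:17

8:17


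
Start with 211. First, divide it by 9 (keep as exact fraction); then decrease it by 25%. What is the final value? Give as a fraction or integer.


Start with 211.
Step 1: Divide by 9: 211 / 9 = 211/9
Step 2: Decrease by 25%: 211/9 * 75/100 = 211/12
Final result = 211/12

211/12


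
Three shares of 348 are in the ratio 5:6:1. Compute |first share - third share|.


Total parts = 5 + 6 + 1 = 12
Value per part = 348 / 12 = 29
Shares: 5*29=145, 6*29=174, 1*29=29
First share = 145, third share = 29
Difference = |145 - 29| = 116

116


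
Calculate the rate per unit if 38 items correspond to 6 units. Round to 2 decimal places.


Total items = 38
Number of units = 6
Unit rate = 38 / 6
= 6.33 items per unit

6.33


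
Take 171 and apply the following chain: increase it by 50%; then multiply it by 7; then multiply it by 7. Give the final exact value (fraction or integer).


Start with 171.
Step 1: Increase by 50%: 171 * 150/100 = 513/2
Step 2: Multiply by 7: 513/2 * 7 = 3591/2
Step 3: Multiply by 7: 3591/2 * 7 = 25137/2
Final result = 25137/2

25137/2


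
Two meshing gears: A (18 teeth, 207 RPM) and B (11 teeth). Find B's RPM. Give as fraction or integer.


Gear ratio: teeth_A * RPM_A = teeth_B * RPM_B
18 * 207 = 11 * RPM_B
3726 = 11 * RPM_B
RPM_B = 3726 / 11
RPM_B = 3726/11

3726/11


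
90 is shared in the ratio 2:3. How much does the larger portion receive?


Total parts = 2 + 3 = 5
Value per part = 90 / 5 = 18
First share = 2 * 18 = 36
Second share = 3 * 18 = 54
Larger share = 54

54


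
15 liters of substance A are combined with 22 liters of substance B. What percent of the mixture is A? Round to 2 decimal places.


Volume of A = 15 L
Volume of B = 22 L
Total volume = 15 + 22 = 37 L
Percentage of A = (15/37) * 100
= 40.54%

40.54


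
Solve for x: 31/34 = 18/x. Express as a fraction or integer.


Setting up: 31/34 = 18/x
Cross multiply: 31 * x = 34 * 18
31x = 612
x = 612/31
x = 612/31

612/31


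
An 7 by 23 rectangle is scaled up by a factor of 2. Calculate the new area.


Original dimensions: 7 x 23
Enlargement factor = 2
New width = 7 * 2 = 14
New height = 23 * 2 = 46
New area = 14 * 46 = 644

644


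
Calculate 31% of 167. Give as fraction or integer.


Compute 31% of 167
Convert percentage: 31% = 31/100
Multiply: 167 * 31/100
= 5177/100
= 5177/100

5177/100


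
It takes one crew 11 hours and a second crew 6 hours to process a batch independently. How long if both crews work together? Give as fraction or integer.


Rate of A = 1/11 job per hour
Rate of B = 1/6 job per hour
Combined rate = 1/11 + 1/6
Find common denominator: (6 + 11)/(11*6) = 17/66
Combined rate = 17/66 job per hour
Time together = 1 / (17/66) = 66/17 hours

66/17


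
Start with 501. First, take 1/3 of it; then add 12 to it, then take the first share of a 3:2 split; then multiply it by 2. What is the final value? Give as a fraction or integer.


Start with 501.
Step 1: Take 1/3: 501 * 1/3 = 167
Step 2: Add 12: 167+12=179; split 3:2 first = 179*3/5 = 537/5
Step 3: Multiply by 2: 537/5 * 2 = 1074/5
Final result = 1074/5

1074/5


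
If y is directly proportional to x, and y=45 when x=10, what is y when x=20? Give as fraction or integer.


Direct proportion: y = kx
Find k: k = 45/10 = 9/2
Compute y at x=20: y = 9/2 * 20
y = 90

90


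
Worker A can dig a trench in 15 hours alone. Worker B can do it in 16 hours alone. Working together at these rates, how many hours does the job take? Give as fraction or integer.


Rate of A = 1/15 job per hour
Rate of B = 1/16 job per hour
Combined rate = 1/15 + 1/16
Find common denominator: (16 + 15)/(15*16) = 31/240
Combined rate = 31/240 job per hour
Time together = 1 / (31/240) = 240/31 hours

240/31


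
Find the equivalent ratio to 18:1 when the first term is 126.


Original ratio: 18:1
First term target: 126
Scale factor = 126 / 18 = 7
Multiply second term: 1 * 7 = 7
Equivalent ratio = 126:7

126:7


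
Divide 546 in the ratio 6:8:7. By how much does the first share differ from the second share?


Total parts = 6 + 8 + 7 = 21
Value per part = 546 / 21 = 26
Shares: 6*26=156, 8*26=208, 7*26=182
First share = 156, second share = 208
Difference = |156 - 208| = 52

52


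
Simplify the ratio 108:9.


Find GCD(108, 9)
GCD = 9
Divide both by 9: 108/9 = 12, 9/9 = 1
Simplified ratio = 12:1

12:1


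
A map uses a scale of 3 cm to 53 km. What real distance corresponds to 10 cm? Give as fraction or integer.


Map scale: 3 cm = 53 km
Measured distance on map = 10 cm
Set up proportion: 10 * 53 / 3
= 530 / 3
= 530/3 km

530/3


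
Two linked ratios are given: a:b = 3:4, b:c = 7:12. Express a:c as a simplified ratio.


Given a:b = 3:4 and b:c = 7:12
Make b consistent. Multiply first ratio by 7: a:b = 21:28
Multiply second ratio by 4: b:c = 28:48
Now b = 28 in both, so a:b:c = 21:28:48
Therefore a:c = 21:48
Simplify by GCD: a:c = 7:16

7:16


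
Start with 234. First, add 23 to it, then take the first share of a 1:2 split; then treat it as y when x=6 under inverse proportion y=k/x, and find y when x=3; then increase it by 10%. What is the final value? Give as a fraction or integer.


Start with 234.
Step 1: Add 23: 234+23=257; split 1:2 first = 257*1/3 = 257/3
Step 2: Inverse prop: k = (257/3)*6; new y = k/3 = 257/3*6/3 = 514/3
Step 3: Increase by 10%: 514/3 * 110/100 = 2827/15
Final result = 2827/15

2827/15


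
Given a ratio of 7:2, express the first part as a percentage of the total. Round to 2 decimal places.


Total parts = 7 + 2 = 9
First part fraction = 7/9
Percentage = (7/9) * 100
= 0.777778 * 100
= 77.78%

77.78


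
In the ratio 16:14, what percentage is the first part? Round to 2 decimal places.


Total parts = 16 + 14 = 30
First part fraction = 16/30
Percentage = (16/30) * 100
= 0.533333 * 100
= 53.33%

53.33


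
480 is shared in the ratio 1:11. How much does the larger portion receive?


Total parts = 1 + 11 = 12
Value per part = 480 / 12 = 40
First share = 1 * 40 = 40
Second share = 11 * 40 = 440
Larger share = 440

440


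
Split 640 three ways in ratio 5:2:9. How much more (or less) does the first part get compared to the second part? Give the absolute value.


Total parts = 5 + 2 + 9 = 16
Value per part = 640 / 16 = 40
Shares: 5*40=200, 2*40=80, 9*40=360
First share = 200, second share = 80
Difference = |200 - 80| = 120

120


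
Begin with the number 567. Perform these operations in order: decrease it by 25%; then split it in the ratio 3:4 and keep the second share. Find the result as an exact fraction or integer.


Start with 567.
Step 1: Decrease by 25%: 567 * 75/100 = 1701/4
Step 2: Split 3:4, second share = 1701/4 * 4/7 = 243
Final result = 243

243


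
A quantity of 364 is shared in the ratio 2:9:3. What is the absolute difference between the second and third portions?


Total parts = 2 + 9 + 3 = 14
Value per part = 364 / 14 = 26
Shares: 2*26=52, 9*26=234, 3*26=78
Second share = 234, third share = 78
Difference = |234 - 78| = 156

156


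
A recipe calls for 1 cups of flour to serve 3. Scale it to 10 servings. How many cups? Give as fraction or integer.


Original: 1 cups for 3 servings
Target servings = 10
Scaling factor = 10/3
New amount = 1 * 10/3
= 10/3
= 10/3 cups

10/3


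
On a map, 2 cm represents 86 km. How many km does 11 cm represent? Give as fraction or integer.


Map scale: 2 cm = 86 km
Measured distance on map = 11 cm
Set up proportion: 11 * 86 / 2
= 946 / 2
= 473 km

473


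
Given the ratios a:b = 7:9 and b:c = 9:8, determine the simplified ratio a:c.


Given a:b = 7:9 and b:c = 9:8
Make b consistent. Multiply first ratio by 9: a:b = 63:81
Multiply second ratio by 9: b:c = 81:72
Now b = 81 in both, so a:b:c = 63:81:72
Therefore a:c = 63:72
Simplify by GCD: a:c = 7:8

7:8


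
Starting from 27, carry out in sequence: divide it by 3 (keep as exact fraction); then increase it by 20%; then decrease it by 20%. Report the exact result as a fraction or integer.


Start with 27.
Step 1: Divide by 3: 27 / 3 = 9
Step 2: Increase by 20%: 9 * 120/100 = 54/5
Step 3: Decrease by 20%: 54/5 * 80/100 = 216/25
Final result = 216/25

216/25


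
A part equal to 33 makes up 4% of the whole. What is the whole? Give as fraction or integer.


Given: 33 is 4% of the whole
Set up: 33 = 4/100 * whole
whole = 33 * 100 / 4
whole = 3300 / 4
whole = 825

825


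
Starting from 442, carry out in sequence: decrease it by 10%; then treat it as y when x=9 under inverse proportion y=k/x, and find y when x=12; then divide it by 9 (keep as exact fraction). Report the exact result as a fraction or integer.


Start with 442.
Step 1: Decrease by 10%: 442 * 90/100 = 1989/5
Step 2: Inverse prop: k = (1989/5)*9; new y = k/12 = 1989/5*9/12 = 5967/20
Step 3: Divide by 9: 5967/20 / 9 = 663/20
Final result = 663/20

663/20


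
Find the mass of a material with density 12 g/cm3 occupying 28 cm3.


Using mass = density * volume
Density = 12 g/cm3
Volume = 28 cm3
Mass = 12 * 28
= 336 g

336


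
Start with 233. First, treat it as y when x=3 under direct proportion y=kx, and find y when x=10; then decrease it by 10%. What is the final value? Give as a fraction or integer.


Start with 233.
Step 1: Direct prop: k = (233)/3; new y = k*10 = 233*10/3 = 2330/3
Step 2: Decrease by 10%: 2330/3 * 90/100 = 699
Final result = 699

699


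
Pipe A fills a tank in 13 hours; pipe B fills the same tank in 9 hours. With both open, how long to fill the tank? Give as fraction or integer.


Rate of A = 1/13 job per hour
Rate of B = 1/9 job per hour
Combined rate = 1/13 + 1/9
Find common denominator: (9 + 13)/(13*9) = 22/117
Combined rate = 22/117 job per hour
Time together = 1 / (22/117) = 117/22 hours

117/22


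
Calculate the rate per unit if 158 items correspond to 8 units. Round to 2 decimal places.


Total items = 158
Number of units = 8
Unit rate = 158 / 8
= 19.75 items per unit

19.75


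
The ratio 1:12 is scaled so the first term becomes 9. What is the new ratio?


Original ratio: 1:12
First term target: 9
Scale factor = 9 / 1 = 9
Multiply second term: 12 * 9 = 108
Equivalent ratio = 9:108

9:108


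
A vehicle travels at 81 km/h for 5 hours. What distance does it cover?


Using distance = speed * time
Speed = 81 km/h
Time = 5 hours
Distance = 81 * 5
= 405 km

405


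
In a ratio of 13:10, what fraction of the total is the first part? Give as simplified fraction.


Total parts = 13 + 10 = 23
First part fraction = 13/23
Simplify: 13/23 = 13/23

13/23


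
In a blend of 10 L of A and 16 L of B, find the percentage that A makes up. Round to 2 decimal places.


Volume of A = 10 L
Volume of B = 16 L
Total volume = 10 + 16 = 26 L
Percentage of A = (10/26) * 100
= 38.46%

38.46


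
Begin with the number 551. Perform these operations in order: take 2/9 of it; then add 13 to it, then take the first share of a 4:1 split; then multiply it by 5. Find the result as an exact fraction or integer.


Start with 551.
Step 1: Take 2/9: 551 * 2/9 = 1102/9
Step 2: Add 13: 1102/9+13=1219/9; split 4:1 first = 1219/9*4/5 = 4876/45
Step 3: Multiply by 5: 4876/45 * 5 = 4876/9
Final result = 4876/9

4876/9


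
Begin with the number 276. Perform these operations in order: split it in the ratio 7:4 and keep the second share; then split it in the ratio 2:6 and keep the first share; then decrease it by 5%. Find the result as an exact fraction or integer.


Start with 276.
Step 1: Split 7:4, second share = 276 * 4/11 = 1104/11
Step 2: Split 2:6, first share = 1104/11 * 2/8 = 276/11
Step 3: Decrease by 5%: 276/11 * 95/100 = 1311/55
Final result = 1311/55

1311/55


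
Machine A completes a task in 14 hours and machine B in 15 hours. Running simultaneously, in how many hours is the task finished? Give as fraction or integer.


Rate of A = 1/14 job per hour
Rate of B = 1/15 job per hour
Combined rate = 1/14 + 1/15
Find common denominator: (15 + 14)/(14*15) = 29/210
Combined rate = 29/210 job per hour
Time together = 1 / (29/210) = 210/29 hours

210/29


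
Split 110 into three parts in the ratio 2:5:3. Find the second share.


Ratio = 2:5:3
Total parts = 2 + 5 + 3 = 10
Value per part = 110 / 10 = 11
First share = 2 * 11 = 22
Middle share = 5 * 11 = 55
Third share = 3 * 11 = 33

55


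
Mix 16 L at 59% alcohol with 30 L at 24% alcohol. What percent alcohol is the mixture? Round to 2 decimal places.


Solute in mixture 1 = 59% of 16 L = 16*59/100 = 236/25 L
Solute in mixture 2 = 24% of 30 L = 30*24/100 = 36/5 L
Total solute = 236/25 + 36/5 = 416/25 L
Total volume = 16 + 30 = 46 L
Final concentration = 416/25/46 * 100 = 36.17%

36.17


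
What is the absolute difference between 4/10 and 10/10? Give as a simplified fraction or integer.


Simplify: 4/10 = 2/5 and 10/10 = 1
Find common denominator: LCD = 5
Convert: 2/5 and 5/5
Difference = |2 - 5|/5 = 3/5
Simplified = 3/5

3/5


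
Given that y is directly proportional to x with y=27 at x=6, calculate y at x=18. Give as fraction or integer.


Direct proportion: y = kx
Find k: k = 27/6 = 9/2
Compute y at x=18: y = 9/2 * 18
y = 81

81


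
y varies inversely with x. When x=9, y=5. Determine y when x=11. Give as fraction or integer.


Inverse proportion: y = k/x
Find k: k = 9 * 5 = 45
Compute y at x=11: y = 45/11
y = 45/11

45/11


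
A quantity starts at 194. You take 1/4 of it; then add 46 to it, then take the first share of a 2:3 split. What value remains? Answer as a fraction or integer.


Start with 194.
Step 1: Take 1/4: 194 * 1/4 = 97/2
Step 2: Add 46: 97/2+46=189/2; split 2:3 first = 189/2*2/5 = 189/5
Final result = 189/5

189/5


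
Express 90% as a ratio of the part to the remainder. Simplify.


Part = 90%, Remainder = 10%
Ratio = 90:10
GCD(90, 10) = 10
Simplify: 9:1 = 9:1

9:1


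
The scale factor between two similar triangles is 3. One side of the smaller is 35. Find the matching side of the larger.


Similar triangles have proportional sides
Scale factor = 3
Smaller side = 35
Corresponding larger side = 35 * 3
= 105

105


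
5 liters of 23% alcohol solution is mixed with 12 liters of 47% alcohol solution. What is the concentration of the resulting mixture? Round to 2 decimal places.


Solute in mixture 1 = 23% of 5 L = 5*23/100 = 23/20 L
Solute in mixture 2 = 47% of 12 L = 12*47/100 = 141/25 L
Total solute = 23/20 + 141/25 = 679/100 L
Total volume = 5 + 12 = 17 L
Final concentration = 679/100/17 * 100 = 39.94%

39.94


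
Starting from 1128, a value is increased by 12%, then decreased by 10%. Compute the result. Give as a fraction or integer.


Start: 1128
Step 1: increase by 12% => multiply by 112/100
  1128 * 112/100 = 31584/25
Step 2: decrease by 10% => multiply by 90/100
  31584/25 * 90/100 = 142128/125
Final value = 142128/125

142128/125


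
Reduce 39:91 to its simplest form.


Find GCD(39, 91)
GCD = 13
Divide both by 13: 39/13 = 3, 91/13 = 7
Simplified ratio = 3:7

3:7


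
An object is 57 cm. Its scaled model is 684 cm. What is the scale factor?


Original length = 57 cm
Scaled length = 684 cm
Scale factor = 684 / 57
= 12

12


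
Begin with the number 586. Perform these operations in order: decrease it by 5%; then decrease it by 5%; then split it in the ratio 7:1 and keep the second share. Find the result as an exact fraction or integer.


Start with 586.
Step 1: Decrease by 5%: 586 * 95/100 = 5567/10
Step 2: Decrease by 5%: 5567/10 * 95/100 = 105773/200
Step 3: Split 7:1, second share = 105773/200 * 1/8 = 105773/1600
Final result = 105773/1600

105773/1600


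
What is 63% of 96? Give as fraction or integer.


Compute 63% of 96
Convert percentage: 63% = 63/100
Multiply: 96 * 63/100
= 6048/100
= 1512/25

1512/25


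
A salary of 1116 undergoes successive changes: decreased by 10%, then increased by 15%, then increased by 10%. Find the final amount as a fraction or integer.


Start: 1116
Step 1: decrease by 10% => multiply by 90/100
  1116 * 90/100 = 5022/5
Step 2: increase by 15% => multiply by 115/100
  5022/5 * 115/100 = 57753/50
Step 3: increase by 10% => multiply by 110/100
  57753/50 * 110/100 = 635283/500
Final value = 635283/500

635283/500


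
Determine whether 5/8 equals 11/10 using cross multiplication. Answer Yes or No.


Cross multiply to check 5/8 = 11/10
Left cross product: 5 * 10 = 50
Right cross product: 8 * 11 = 88
50 != 88
Not equal, so proportions differ => No

No


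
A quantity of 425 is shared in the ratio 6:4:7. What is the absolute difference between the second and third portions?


Total parts = 6 + 4 + 7 = 17
Value per part = 425 / 17 = 25
Shares: 6*25=150, 4*25=100, 7*25=175
Second share = 100, third share = 175
Difference = |100 - 175| = 75

75


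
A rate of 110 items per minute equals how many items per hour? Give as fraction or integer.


Converting from per minute to per hour
Rate = 110 items per minute
Multiply by 60: 110 * 60
= 6600 items per hour

6600


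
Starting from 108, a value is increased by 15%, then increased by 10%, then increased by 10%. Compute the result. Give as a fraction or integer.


Start: 108
Step 1: increase by 15% => multiply by 115/100
  108 * 115/100 = 621/5
Step 2: increase by 10% => multiply by 110/100
  621/5 * 110/100 = 6831/50
Step 3: increase by 10% => multiply by 110/100
  6831/50 * 110/100 = 75141/500
Final value = 75141/500

75141/500


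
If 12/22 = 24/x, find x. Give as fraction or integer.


Setting up: 12/22 = 24/x
Cross multiply: 12 * x = 22 * 24
12x = 528
x = 528/12
x = 44

44


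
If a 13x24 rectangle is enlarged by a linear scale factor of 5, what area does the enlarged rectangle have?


Original dimensions: 13 x 24
Enlargement factor = 5
New width = 13 * 5 = 65
New height = 24 * 5 = 120
New area = 65 * 120 = 7800

7800


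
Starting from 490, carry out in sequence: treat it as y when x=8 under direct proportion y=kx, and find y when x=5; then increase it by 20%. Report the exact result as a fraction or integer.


Start with 490.
Step 1: Direct prop: k = (490)/8; new y = k*5 = 490*5/8 = 1225/4
Step 2: Increase by 20%: 1225/4 * 120/100 = 735/2
Final result = 735/2

735/2


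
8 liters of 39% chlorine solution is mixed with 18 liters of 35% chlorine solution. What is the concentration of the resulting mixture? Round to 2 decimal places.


Solute in mixture 1 = 39% of 8 L = 8*39/100 = 78/25 L
Solute in mixture 2 = 35% of 18 L = 18*35/100 = 63/10 L
Total solute = 78/25 + 63/10 = 471/50 L
Total volume = 8 + 18 = 26 L
Final concentration = 471/50/26 * 100 = 36.23%

36.23


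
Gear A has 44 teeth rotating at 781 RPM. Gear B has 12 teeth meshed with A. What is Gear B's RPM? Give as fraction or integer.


Gear ratio: teeth_A * RPM_A = teeth_B * RPM_B
44 * 781 = 12 * RPM_B
34364 = 12 * RPM_B
RPM_B = 34364 / 12
RPM_B = 8591/3

8591/3


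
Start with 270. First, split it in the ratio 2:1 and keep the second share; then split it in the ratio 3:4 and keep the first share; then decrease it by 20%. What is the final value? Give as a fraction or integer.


Start with 270.
Step 1: Split 2:1, second share = 270 * 1/3 = 90
Step 2: Split 3:4, first share = 90 * 3/7 = 270/7
Step 3: Decrease by 20%: 270/7 * 80/100 = 216/7
Final result = 216/7

216/7


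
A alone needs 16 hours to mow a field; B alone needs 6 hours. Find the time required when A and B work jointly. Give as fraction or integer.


Rate of A = 1/16 job per hour
Rate of B = 1/6 job per hour
Combined rate = 1/16 + 1/6
Find common denominator: (6 + 16)/(16*6) = 22/96
Combined rate = 11/48 job per hour
Time together = 1 / (11/48) = 48/11 hours

48/11


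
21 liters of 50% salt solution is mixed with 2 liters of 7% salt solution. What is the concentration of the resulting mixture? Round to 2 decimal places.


Solute in mixture 1 = 50% of 21 L = 21*50/100 = 21/2 L
Solute in mixture 2 = 7% of 2 L = 2*7/100 = 7/50 L
Total solute = 21/2 + 7/50 = 266/25 L
Total volume = 21 + 2 = 23 L
Final concentration = 266/25/23 * 100 = 46.26%

46.26


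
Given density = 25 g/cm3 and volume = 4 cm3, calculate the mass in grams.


Using mass = density * volume
Density = 25 g/cm3
Volume = 4 cm3
Mass = 25 * 4
= 100 g

100


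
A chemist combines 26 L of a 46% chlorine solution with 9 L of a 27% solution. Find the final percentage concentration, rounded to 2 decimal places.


Solute in mixture 1 = 46% of 26 L = 26*46/100 = 299/25 L
Solute in mixture 2 = 27% of 9 L = 9*27/100 = 243/100 L
Total solute = 299/25 + 243/100 = 1439/100 L
Total volume = 26 + 9 = 35 L
Final concentration = 1439/100/35 * 100 = 41.11%

41.11


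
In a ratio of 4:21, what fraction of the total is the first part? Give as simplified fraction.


Total parts = 4 + 21 = 25
First part fraction = 4/25
Simplify: 4/25 = 4/25

4/25


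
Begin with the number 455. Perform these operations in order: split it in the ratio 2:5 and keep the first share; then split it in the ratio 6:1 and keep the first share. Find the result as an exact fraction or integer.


Start with 455.
Step 1: Split 2:5, first share = 455 * 2/7 = 130
Step 2: Split 6:1, first share = 130 * 6/7 = 780/7
Final result = 780/7

780/7


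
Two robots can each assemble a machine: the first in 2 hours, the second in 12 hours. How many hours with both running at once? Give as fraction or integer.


Rate of A = 1/2 job per hour
Rate of B = 1/12 job per hour
Combined rate = 1/2 + 1/12
Find common denominator: (12 + 2)/(2*12) = 14/24
Combined rate = 7/12 job per hour
Time together = 1 / (7/12) = 12/7 hours

12/7


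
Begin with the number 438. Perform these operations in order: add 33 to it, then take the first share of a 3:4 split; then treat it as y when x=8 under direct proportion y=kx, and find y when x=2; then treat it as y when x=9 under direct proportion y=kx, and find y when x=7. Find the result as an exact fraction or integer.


Start with 438.
Step 1: Add 33: 438+33=471; split 3:4 first = 471*3/7 = 1413/7
Step 2: Direct prop: k = (1413/7)/8; new y = k*2 = 1413/7*2/8 = 1413/28
Step 3: Direct prop: k = (1413/28)/9; new y = k*7 = 1413/28*7/9 = 157/4
Final result = 157/4

157/4


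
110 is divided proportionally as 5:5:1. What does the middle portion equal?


Ratio = 5:5:1
Total parts = 5 + 5 + 1 = 11
Value per part = 110 / 11 = 10
First share = 5 * 10 = 50
Middle share = 5 * 10 = 50
Third share = 1 * 10 = 10

50


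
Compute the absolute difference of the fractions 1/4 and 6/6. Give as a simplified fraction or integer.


Simplify: 1/4 = 1/4 and 6/6 = 1
Find common denominator: LCD = 4
Convert: 1/4 and 4/4
Difference = |1 - 4|/4 = 3/4
Simplified = 3/4

3/4


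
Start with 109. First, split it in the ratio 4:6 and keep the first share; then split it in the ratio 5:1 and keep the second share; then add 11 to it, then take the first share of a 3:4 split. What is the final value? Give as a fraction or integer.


Start with 109.
Step 1: Split 4:6, first share = 109 * 4/10 = 218/5
Step 2: Split 5:1, second share = 218/5 * 1/6 = 109/15
Step 3: Add 11: 109/15+11=274/15; split 3:4 first = 274/15*3/7 = 274/35
Final result = 274/35

274/35


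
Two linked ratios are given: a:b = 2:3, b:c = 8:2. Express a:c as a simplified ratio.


Given a:b = 2:3 and b:c = 8:2
Make b consistent. Multiply first ratio by 8: a:b = 16:24
Multiply second ratio by 3: b:c = 24:6
Now b = 24 in both, so a:b:c = 16:24:6
Therefore a:c = 16:6
Simplify by GCD: a:c = 8:3

8:3


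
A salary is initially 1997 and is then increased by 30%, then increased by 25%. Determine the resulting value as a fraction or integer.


Start: 1997
Step 1: increase by 30% => multiply by 130/100
  1997 * 130/100 = 25961/10
Step 2: increase by 25% => multiply by 125/100
  25961/10 * 125/100 = 25961/8
Final value = 25961/8

25961/8


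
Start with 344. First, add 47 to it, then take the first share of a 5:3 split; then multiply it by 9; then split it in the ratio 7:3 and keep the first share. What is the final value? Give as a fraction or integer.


Start with 344.
Step 1: Add 47: 344+47=391; split 5:3 first = 391*5/8 = 1955/8
Step 2: Multiply by 9: 1955/8 * 9 = 17595/8
Step 3: Split 7:3, first share = 17595/8 * 7/10 = 24633/16
Final result = 24633/16

24633/16


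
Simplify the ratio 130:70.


Find GCD(130, 70)
GCD = 10
Divide both by 10: 130/10 = 13, 70/10 = 7
Simplified ratio = 13:7

13:7


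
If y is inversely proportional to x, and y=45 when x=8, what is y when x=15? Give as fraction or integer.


Inverse proportion: y = k/x
Find k: k = 8 * 45 = 360
Compute y at x=15: y = 360/15
y = 24

24


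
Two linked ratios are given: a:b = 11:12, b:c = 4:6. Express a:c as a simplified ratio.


Given a:b = 11:12 and b:c = 4:6
Make b consistent. Multiply first ratio by 4: a:b = 44:48
Multiply second ratio by 12: b:c = 48:72
Now b = 48 in both, so a:b:c = 44:48:72
Therefore a:c = 44:72
Simplify by GCD: a:c = 11:18

11:18


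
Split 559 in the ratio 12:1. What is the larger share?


Total parts = 12 + 1 = 13
Value per part = 559 / 13 = 43
First share = 12 * 43 = 516
Second share = 1 * 43 = 43
Larger share = 516

516


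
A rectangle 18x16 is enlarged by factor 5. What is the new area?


Original dimensions: 18 x 16
Enlargement factor = 5
New width = 18 * 5 = 90
New height = 16 * 5 = 80
New area = 90 * 80 = 7200

7200


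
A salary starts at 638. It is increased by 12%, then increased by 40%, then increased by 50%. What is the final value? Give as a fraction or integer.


Start: 638
Step 1: increase by 12% => multiply by 112/100
  638 * 112/100 = 17864/25
Step 2: increase by 40% => multiply by 140/100
  17864/25 * 140/100 = 125048/125
Step 3: increase by 50% => multiply by 150/100
  125048/125 * 150/100 = 187572/125
Final value = 187572/125

187572/125


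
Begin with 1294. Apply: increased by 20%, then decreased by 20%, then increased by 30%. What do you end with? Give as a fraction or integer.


Start: 1294
Step 1: increase by 20% => multiply by 120/100
  1294 * 120/100 = 7764/5
Step 2: decrease by 20% => multiply by 80/100
  7764/5 * 80/100 = 31056/25
Step 3: increase by 30% => multiply by 130/100
  31056/25 * 130/100 = 201864/125
Final value = 201864/125

201864/125


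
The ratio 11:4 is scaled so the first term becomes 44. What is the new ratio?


Original ratio: 11:4
First term target: 44
Scale factor = 44 / 11 = 4
Multiply second term: 4 * 4 = 16
Equivalent ratio = 44:16

44:16


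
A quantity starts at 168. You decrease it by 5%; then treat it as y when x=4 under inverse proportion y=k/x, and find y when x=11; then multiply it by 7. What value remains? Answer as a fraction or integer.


Start with 168.
Step 1: Decrease by 5%: 168 * 95/100 = 798/5
Step 2: Inverse prop: k = (798/5)*4; new y = k/11 = 798/5*4/11 = 3192/55
Step 3: Multiply by 7: 3192/55 * 7 = 22344/55
Final result = 22344/55

22344/55


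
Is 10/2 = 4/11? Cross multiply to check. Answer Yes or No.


Cross multiply to check 10/2 = 4/11
Left cross product: 10 * 11 = 110
Right cross product: 2 * 4 = 8
110 != 8
Not equal, so proportions differ => No

No


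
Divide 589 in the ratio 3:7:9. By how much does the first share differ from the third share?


Total parts = 3 + 7 + 9 = 19
Value per part = 589 / 19 = 31
Shares: 3*31=93, 7*31=217, 9*31=279
First share = 93, third share = 279
Difference = |93 - 279| = 186

186


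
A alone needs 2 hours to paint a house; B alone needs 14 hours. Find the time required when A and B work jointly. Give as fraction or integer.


Rate of A = 1/2 job per hour
Rate of B = 1/14 job per hour
Combined rate = 1/2 + 1/14
Find common denominator: (14 + 2)/(2*14) = 16/28
Combined rate = 4/7 job per hour
Time together = 1 / (4/7) = 7/4 hours

7/4


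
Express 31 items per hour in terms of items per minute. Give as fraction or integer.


Converting from per hour to per minute
Rate = 31 items per hour
Divide by 60: 31/60
= 31/60 items per minute

31/60


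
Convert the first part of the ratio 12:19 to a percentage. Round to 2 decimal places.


Total parts = 12 + 19 = 31
First part fraction = 12/31
Percentage = (12/31) * 100
= 0.387097 * 100
= 38.71%

38.71


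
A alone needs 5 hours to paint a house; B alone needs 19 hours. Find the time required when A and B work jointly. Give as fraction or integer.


Rate of A = 1/5 job per hour
Rate of B = 1/19 job per hour
Combined rate = 1/5 + 1/19
Find common denominator: (19 + 5)/(5*19) = 24/95
Combined rate = 24/95 job per hour
Time together = 1 / (24/95) = 95/24 hours

95/24


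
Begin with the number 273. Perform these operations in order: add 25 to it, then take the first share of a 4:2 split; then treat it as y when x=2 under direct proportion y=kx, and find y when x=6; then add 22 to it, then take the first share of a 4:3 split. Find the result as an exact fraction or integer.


Start with 273.
Step 1: Add 25: 273+25=298; split 4:2 first = 298*4/6 = 596/3
Step 2: Direct prop: k = (596/3)/2; new y = k*6 = 596/3*6/2 = 596
Step 3: Add 22: 596+22=618; split 4:3 first = 618*4/7 = 2472/7
Final result = 2472/7

2472/7


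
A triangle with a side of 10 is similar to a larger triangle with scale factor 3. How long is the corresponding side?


Similar triangles have proportional sides
Scale factor = 3
Smaller side = 10
Corresponding larger side = 10 * 3
= 30

30


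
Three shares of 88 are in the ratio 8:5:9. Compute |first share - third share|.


Total parts = 8 + 5 + 9 = 22
Value per part = 88 / 22 = 4
Shares: 8*4=32, 5*4=20, 9*4=36
First share = 32, third share = 36
Difference = |32 - 36| = 4

4


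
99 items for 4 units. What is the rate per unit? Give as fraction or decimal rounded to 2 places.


Total items = 99
Number of units = 4
Unit rate = 99 / 4
= 24.75 items per unit

24.75


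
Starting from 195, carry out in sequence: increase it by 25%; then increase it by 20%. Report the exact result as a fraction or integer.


Start with 195.
Step 1: Increase by 25%: 195 * 125/100 = 975/4
Step 2: Increase by 20%: 975/4 * 120/100 = 585/2
Final result = 585/2

585/2


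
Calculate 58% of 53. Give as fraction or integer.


Compute 58% of 53
Convert percentage: 58% = 58/100
Multiply: 53 * 58/100
= 3074/100
= 1537/50

1537/50


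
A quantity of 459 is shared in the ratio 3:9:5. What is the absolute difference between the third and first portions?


Total parts = 3 + 9 + 5 = 17
Value per part = 459 / 17 = 27
Shares: 3*27=81, 9*27=243, 5*27=135
Third share = 135, first share = 81
Difference = |135 - 81| = 54

54


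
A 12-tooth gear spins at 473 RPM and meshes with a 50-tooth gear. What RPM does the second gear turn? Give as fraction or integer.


Gear ratio: teeth_A * RPM_A = teeth_B * RPM_B
12 * 473 = 50 * RPM_B
5676 = 50 * RPM_B
RPM_B = 5676 / 50
RPM_B = 2838/25

2838/25


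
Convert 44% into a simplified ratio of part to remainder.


Part = 44%, Remainder = 56%
Ratio = 44:56
GCD(44, 56) = 4
Simplify: 11:14 = 11:14

11:14


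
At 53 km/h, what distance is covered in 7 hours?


Using distance = speed * time
Speed = 53 km/h
Time = 7 hours
Distance = 53 * 7
= 371 km

371


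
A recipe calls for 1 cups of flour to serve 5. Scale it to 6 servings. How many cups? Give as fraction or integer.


Original: 1 cups for 5 servings
Target servings = 6
Scaling factor = 6/5
New amount = 1 * 6/5
= 6/5
= 6/5 cups

6/5


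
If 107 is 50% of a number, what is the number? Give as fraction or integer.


Given: 107 is 50% of the whole
Set up: 107 = 50/100 * whole
whole = 107 * 100 / 50
whole = 10700 / 50
whole = 214

214


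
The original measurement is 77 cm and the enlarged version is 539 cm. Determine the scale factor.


Original length = 77 cm
Scaled length = 539 cm
Scale factor = 539 / 77
= 7

7


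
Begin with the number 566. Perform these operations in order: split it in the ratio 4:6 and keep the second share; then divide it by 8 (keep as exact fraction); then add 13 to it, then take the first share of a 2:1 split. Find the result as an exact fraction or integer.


Start with 566.
Step 1: Split 4:6, second share = 566 * 6/10 = 1698/5
Step 2: Divide by 8: 1698/5 / 8 = 849/20
Step 3: Add 13: 849/20+13=1109/20; split 2:1 first = 1109/20*2/3 = 1109/30
Final result = 1109/30

1109/30


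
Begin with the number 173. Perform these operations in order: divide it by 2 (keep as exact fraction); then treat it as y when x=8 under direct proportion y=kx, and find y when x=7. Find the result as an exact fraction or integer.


Start with 173.
Step 1: Divide by 2: 173 / 2 = 173/2
Step 2: Direct prop: k = (173/2)/8; new y = k*7 = 173/2*7/8 = 1211/16
Final result = 1211/16

1211/16


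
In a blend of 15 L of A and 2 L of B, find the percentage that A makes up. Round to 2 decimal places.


Volume of A = 15 L
Volume of B = 2 L
Total volume = 15 + 2 = 17 L
Percentage of A = (15/17) * 100
= 88.24%

88.24


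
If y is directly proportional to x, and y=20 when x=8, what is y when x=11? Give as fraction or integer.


Direct proportion: y = kx
Find k: k = 20/8 = 5/2
Compute y at x=11: y = 5/2 * 11
y = 55/2

55/2


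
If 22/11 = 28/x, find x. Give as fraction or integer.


Setting up: 22/11 = 28/x
Cross multiply: 22 * x = 11 * 28
22x = 308
x = 308/22
x = 14

14


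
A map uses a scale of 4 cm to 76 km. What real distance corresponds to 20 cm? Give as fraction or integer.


Map scale: 4 cm = 76 km
Measured distance on map = 20 cm
Set up proportion: 20 * 76 / 4
= 1520 / 4
= 380 km

380


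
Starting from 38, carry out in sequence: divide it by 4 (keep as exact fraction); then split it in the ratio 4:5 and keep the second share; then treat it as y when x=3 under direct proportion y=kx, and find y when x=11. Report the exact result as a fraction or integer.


Start with 38.
Step 1: Divide by 4: 38 / 4 = 19/2
Step 2: Split 4:5, second share = 19/2 * 5/9 = 95/18
Step 3: Direct prop: k = (95/18)/3; new y = k*11 = 95/18*11/3 = 1045/54
Final result = 1045/54

1045/54


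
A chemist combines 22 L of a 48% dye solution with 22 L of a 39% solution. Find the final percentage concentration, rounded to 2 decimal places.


Solute in mixture 1 = 48% of 22 L = 22*48/100 = 264/25 L
Solute in mixture 2 = 39% of 22 L = 22*39/100 = 429/50 L
Total solute = 264/25 + 429/50 = 957/50 L
Total volume = 22 + 22 = 44 L
Final concentration = 957/50/44 * 100 = 43.50%

43.50


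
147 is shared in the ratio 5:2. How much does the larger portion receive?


Total parts = 5 + 2 = 7
Value per part = 147 / 7 = 21
First share = 5 * 21 = 105
Second share = 2 * 21 = 42
Larger share = 105

105


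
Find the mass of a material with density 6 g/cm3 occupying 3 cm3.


Using mass = density * volume
Density = 6 g/cm3
Volume = 3 cm3
Mass = 6 * 3
= 18 g

18


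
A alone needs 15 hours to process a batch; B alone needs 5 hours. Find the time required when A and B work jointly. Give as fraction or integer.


Rate of A = 1/15 job per hour
Rate of B = 1/5 job per hour
Combined rate = 1/15 + 1/5
Find common denominator: (5 + 15)/(15*5) = 20/75
Combined rate = 4/15 job per hour
Time together = 1 / (4/15) = 15/4 hours

15/4


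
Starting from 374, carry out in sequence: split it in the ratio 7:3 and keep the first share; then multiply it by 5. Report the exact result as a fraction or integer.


Start with 374.
Step 1: Split 7:3, first share = 374 * 7/10 = 1309/5
Step 2: Multiply by 5: 1309/5 * 5 = 1309
Final result = 1309

1309


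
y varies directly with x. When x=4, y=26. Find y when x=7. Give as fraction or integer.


Direct proportion: y = kx
Find k: k = 26/4 = 13/2
Compute y at x=7: y = 13/2 * 7
y = 91/2

91/2
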